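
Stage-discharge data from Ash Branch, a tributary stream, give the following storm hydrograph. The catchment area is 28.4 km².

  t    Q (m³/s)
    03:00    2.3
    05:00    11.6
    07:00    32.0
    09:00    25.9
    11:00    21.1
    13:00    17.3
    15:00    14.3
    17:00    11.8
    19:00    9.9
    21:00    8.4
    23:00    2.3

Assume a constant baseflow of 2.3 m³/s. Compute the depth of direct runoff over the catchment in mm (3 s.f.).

d ≈ 33.4 mm

Direct runoff: 0.0, 9.3, 29.7, 23.6, 18.8, 15.0, 12.0, 9.5, 7.6, 6.1, 0.0 m³/s; ΣQ_DR = 131.6 m³/s.
V = ΣQ_DR · Δt = 131.6 × 7200 s = 9.475 × 10^5 m³.
Over A = 28.4 km², depth = V / A = 33.4 mm.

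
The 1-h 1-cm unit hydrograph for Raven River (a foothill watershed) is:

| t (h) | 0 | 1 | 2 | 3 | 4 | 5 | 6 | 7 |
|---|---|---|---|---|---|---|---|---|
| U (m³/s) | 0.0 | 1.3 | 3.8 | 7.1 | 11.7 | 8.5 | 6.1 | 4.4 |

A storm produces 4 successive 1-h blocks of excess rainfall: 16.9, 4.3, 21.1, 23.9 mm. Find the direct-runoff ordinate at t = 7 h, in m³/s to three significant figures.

Q ≈ 56.0 m³/s

By discrete convolution, Q_j = Σ (P_i / 10 mm) · U_{j−i}.
At t = 7 h (j=7): Q = (16.9/10)·4.4 + (4.3/10)·6.1 + (21.1/10)·8.5 + (23.9/10)·11.7 = 56.0 m³/s.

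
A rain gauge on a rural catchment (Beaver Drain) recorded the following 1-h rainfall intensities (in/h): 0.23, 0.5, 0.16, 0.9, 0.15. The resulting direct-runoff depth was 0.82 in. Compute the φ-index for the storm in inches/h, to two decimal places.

Only the 2 blocks with intensity above φ contribute runoff: 0.5, 0.9 in/h.
Σ(I−φ)·Δt = d  ⇒  (0.5+0.9 − 2φ)·1 = 0.82
φ = (1.400 − 0.82/1) / 2 = 0.29 in/h.

φ ≈ 0.29 in/h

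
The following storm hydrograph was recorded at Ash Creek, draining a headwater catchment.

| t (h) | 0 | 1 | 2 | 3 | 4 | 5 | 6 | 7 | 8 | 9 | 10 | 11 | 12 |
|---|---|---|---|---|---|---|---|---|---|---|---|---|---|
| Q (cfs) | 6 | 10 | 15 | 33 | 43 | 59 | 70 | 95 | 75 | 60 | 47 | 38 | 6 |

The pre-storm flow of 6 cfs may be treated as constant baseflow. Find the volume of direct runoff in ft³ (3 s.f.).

V ≈ 1.72 × 10^6 ft³

Direct-runoff ordinates (Q − Q_b): 0.0, 4.0, 9.0, 27.0, 37.0, 53.0, 64.0, 89.0, 69.0, 54.0, 41.0, 32.0, 0.0 cfs.
ΣQ_DR = 479.0 cfs.
With Δt = 1 h = 3600 s, V = ΣQ_DR · Δt = 479.0 × 3600 = 1.72 × 10^6 ft³.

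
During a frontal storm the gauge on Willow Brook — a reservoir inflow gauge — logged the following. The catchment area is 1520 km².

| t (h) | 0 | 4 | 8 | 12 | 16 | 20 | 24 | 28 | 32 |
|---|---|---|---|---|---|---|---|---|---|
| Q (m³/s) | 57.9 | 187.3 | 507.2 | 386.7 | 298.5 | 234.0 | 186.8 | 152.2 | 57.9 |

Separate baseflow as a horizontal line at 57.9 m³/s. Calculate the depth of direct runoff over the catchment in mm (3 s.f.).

Direct runoff: 0.0, 129.4, 449.3, 328.8, 240.6, 176.1, 128.9, 94.3, 0.0 m³/s; ΣQ_DR = 1547 m³/s.
V = ΣQ_DR · Δt = 1547 × 14400 s = 2.228 × 10^7 m³.
Over A = 1520 km², depth = V / A = 14.7 mm.

d ≈ 14.7 mm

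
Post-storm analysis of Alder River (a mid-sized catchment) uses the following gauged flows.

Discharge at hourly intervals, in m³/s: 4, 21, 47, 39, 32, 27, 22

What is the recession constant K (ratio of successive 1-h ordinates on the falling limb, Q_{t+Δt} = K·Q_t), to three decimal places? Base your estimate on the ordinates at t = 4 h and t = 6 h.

Using the recession-limb readings at t = 4 h and t = 6 h: Q falls from 32 to 22 m³/s over 2 intervals.
K = (Q₂/Q₁)^(1/2) = (22/32)^(1/2) = 0.829.

K ≈ 0.829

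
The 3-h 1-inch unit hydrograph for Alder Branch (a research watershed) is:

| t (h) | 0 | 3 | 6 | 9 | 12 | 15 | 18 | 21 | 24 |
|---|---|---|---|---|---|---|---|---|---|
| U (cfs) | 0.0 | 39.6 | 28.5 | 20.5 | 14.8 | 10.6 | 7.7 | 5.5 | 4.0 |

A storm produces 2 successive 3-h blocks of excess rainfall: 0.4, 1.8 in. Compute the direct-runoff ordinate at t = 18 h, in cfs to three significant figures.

By discrete convolution, Q_j = Σ (P_i / 1 in) · U_{j−i}.
At t = 18 h (j=6): Q = (0.4/1)·7.7 + (1.8/1)·10.6 = 22.2 cfs.

Q ≈ 22.2 cfs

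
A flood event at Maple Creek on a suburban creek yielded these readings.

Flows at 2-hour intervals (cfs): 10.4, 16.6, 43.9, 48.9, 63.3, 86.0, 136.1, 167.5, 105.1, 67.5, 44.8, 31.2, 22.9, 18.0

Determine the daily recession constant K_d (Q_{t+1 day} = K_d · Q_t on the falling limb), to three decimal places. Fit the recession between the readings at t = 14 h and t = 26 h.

K_d ≈ 0.012

Between t = 14 h and t = 26 h the flow falls from 167.5 to 18.0 cfs over 6×2 h = 12 h.
Per-interval ratio K = (18.0/167.5)^(1/6) = 0.6895; K_d = K^(24/2) = 0.012.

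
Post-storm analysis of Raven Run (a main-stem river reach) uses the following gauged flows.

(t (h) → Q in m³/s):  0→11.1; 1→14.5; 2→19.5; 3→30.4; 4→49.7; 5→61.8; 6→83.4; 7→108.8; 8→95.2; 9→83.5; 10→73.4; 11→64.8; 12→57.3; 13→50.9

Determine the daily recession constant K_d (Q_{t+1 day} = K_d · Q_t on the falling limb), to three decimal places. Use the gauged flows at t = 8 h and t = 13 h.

Between t = 8 h and t = 13 h the flow falls from 95.2 to 50.9 m³/s over 5×1 h = 5 h.
Per-interval ratio K = (50.9/95.2)^(1/5) = 0.8823; K_d = K^(24/1) = 0.050.

K_d ≈ 0.050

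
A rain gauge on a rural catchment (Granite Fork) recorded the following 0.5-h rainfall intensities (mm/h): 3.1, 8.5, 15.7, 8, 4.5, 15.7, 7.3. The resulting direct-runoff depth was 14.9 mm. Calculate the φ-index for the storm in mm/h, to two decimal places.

Only the 5 blocks with intensity above φ contribute runoff: 8.5, 15.7, 8, 15.7, 7.3 mm/h.
Σ(I−φ)·Δt = d  ⇒  (8.5+15.7+8+15.7+7.3 − 5φ)·0.5 = 14.9
φ = (55.20 − 14.9/0.5) / 5 = 5.08 mm/h.

φ ≈ 5.08 mm/h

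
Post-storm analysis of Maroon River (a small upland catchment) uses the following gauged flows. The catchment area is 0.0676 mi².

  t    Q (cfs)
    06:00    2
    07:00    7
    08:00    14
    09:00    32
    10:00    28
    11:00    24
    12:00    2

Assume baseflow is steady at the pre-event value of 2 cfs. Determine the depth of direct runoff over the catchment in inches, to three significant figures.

d ≈ 2.18 in

Direct runoff: 0.0, 5.0, 12.0, 30.0, 26.0, 22.0, 0.0 cfs; ΣQ_DR = 95.00 cfs.
V = ΣQ_DR · Δt = 95.00 × 3600 s = 3.420 × 10^5 ft³.
Over A = 0.0676 mi², depth = V / A = 2.18 in.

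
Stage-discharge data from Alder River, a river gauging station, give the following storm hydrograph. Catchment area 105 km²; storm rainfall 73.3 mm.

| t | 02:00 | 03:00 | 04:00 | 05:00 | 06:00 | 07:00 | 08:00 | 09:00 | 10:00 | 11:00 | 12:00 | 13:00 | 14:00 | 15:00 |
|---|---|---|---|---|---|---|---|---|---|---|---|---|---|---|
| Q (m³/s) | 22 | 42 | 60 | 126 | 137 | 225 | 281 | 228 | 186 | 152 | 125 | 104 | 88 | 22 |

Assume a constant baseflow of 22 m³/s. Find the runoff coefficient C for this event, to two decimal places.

ΣQ_DR = 1490 m³/s; V = ΣQ_DR·Δt = 5.364 × 10^6 m³.
Runoff depth d = V / A = 51.09 mm.
C = d / P = 51.09 / 73.3 = 0.70.

C ≈ 0.70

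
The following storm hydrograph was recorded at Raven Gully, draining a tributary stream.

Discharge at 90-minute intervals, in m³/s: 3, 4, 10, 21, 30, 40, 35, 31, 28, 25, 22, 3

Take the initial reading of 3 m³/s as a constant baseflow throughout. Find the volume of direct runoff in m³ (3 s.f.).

V ≈ 1.17 × 10^6 m³

Direct-runoff ordinates (Q − Q_b): 0.0, 1.0, 7.0, 18.0, 27.0, 37.0, 32.0, 28.0, 25.0, 22.0, 19.0, 0.0 m³/s.
ΣQ_DR = 216.0 m³/s.
With Δt = 1.5 h = 5400 s, V = ΣQ_DR · Δt = 216.0 × 5400 = 1.17 × 10^6 m³.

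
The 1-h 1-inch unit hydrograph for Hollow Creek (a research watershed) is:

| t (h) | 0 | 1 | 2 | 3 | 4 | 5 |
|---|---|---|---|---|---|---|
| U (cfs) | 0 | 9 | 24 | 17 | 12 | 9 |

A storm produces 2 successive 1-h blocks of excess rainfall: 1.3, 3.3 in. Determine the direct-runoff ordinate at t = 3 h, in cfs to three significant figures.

Q ≈ 101 cfs

By discrete convolution, Q_j = Σ (P_i / 1 in) · U_{j−i}.
At t = 3 h (j=3): Q = (1.3/1)·17 + (3.3/1)·24 = 101 cfs.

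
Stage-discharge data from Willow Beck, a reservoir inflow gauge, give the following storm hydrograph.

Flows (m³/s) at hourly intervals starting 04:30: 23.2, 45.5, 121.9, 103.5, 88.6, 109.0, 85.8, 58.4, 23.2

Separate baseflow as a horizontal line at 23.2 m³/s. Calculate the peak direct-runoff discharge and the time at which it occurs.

Q_p = 98.7 m³/s at t = 06:30

Subtracting baseflow gives direct-runoff ordinates: 0.0, 22.3, 98.7, 80.3, 65.4, 85.8, 62.6, 35.2, 0.0 m³/s.
The maximum is 98.7 m³/s, occurring at the reading for t = 06:30.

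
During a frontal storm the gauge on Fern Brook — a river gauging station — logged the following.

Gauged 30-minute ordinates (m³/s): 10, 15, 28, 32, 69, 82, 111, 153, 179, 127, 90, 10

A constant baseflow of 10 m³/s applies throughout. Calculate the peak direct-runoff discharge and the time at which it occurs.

Q_p = 169.0 m³/s at t = 4 h

Subtracting baseflow gives direct-runoff ordinates: 0.0, 5.0, 18.0, 22.0, 59.0, 72.0, 101.0, 143.0, 169.0, 117.0, 80.0, 0.0 m³/s.
The maximum is 169.0 m³/s, occurring at the reading for t = 4 h.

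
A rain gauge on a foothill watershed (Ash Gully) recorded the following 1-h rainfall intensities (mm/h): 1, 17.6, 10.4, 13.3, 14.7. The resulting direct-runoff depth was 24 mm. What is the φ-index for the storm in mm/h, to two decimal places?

Only the 4 blocks with intensity above φ contribute runoff: 17.6, 10.4, 13.3, 14.7 mm/h.
Σ(I−φ)·Δt = d  ⇒  (17.6+10.4+13.3+14.7 − 4φ)·1 = 24
φ = (56.00 − 24/1) / 4 = 8.00 mm/h.

φ ≈ 8.00 mm/h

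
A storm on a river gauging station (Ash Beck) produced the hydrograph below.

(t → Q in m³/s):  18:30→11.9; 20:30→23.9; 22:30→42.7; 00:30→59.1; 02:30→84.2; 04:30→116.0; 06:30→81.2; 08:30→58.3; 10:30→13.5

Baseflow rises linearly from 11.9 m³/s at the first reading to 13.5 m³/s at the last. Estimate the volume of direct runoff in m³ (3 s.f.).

Direct-runoff ordinates (Q − Q_b): 0.00, 11.80, 30.40, 46.60, 71.50, 103.10, 68.10, 45.00, 0.00 m³/s.
ΣQ_DR = 376.5 m³/s.
With Δt = 2 h = 7200 s, V = ΣQ_DR · Δt = 376.5 × 7200 = 2.71 × 10^6 m³.

V ≈ 2.71 × 10^6 m³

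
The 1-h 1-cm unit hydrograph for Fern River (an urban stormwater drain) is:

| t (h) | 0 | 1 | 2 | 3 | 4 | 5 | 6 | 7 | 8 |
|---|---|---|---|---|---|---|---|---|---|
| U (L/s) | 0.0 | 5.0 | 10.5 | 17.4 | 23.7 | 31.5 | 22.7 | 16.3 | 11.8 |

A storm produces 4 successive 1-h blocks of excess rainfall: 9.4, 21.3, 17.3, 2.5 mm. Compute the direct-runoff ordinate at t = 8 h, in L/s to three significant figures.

Q ≈ 93.0 L/s

By discrete convolution, Q_j = Σ (P_i / 10 mm) · U_{j−i}.
At t = 8 h (j=8): Q = (9.4/10)·11.8 + (21.3/10)·16.3 + (17.3/10)·22.7 + (2.5/10)·31.5 = 93.0 L/s.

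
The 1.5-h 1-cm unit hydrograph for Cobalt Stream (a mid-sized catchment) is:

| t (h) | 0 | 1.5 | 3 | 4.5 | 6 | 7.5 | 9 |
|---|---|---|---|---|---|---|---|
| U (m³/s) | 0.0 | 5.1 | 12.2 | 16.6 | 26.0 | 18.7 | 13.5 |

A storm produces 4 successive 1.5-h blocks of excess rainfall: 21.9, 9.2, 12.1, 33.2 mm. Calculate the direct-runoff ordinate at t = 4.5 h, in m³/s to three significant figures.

By discrete convolution, Q_j = Σ (P_i / 10 mm) · U_{j−i}.
At t = 4.5 h (j=3): Q = (21.9/10)·16.6 + (9.2/10)·12.2 + (12.1/10)·5.1 + (33.2/10)·0.0 = 53.7 m³/s.

Q ≈ 53.7 m³/s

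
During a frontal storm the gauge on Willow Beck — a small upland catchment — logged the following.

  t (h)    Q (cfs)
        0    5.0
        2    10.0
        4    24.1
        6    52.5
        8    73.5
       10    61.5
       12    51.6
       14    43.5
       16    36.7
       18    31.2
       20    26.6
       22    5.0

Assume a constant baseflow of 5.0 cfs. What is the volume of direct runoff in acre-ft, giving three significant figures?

V ≈ 59.7 acre-ft

Direct-runoff ordinates (Q − Q_b): 0.0, 5.0, 19.1, 47.5, 68.5, 56.5, 46.6, 38.5, 31.7, 26.2, 21.6, 0.0 cfs.
ΣQ_DR = 361.2 cfs.
With Δt = 2 h = 7200 s, V = ΣQ_DR · Δt = 361.2 × 7200 = 2.60 × 10^6 ft³ = 59.7 acre-ft.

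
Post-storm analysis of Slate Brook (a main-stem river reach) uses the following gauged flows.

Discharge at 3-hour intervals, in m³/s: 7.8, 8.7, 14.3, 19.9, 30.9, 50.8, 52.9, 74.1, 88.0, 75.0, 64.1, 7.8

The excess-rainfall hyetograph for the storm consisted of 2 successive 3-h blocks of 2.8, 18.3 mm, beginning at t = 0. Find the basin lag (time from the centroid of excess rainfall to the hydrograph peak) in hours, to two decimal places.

Centroid of excess rainfall: t_c = Σ P_i·t̄_i / ΣP_i = 4.1019 h (block centres at 1.5, 4.5 h).
Hydrograph peak occurs at t = 24 h, so basin lag t_L = 24 − 4.1019 = 19.90 h.

t_L ≈ 19.90 h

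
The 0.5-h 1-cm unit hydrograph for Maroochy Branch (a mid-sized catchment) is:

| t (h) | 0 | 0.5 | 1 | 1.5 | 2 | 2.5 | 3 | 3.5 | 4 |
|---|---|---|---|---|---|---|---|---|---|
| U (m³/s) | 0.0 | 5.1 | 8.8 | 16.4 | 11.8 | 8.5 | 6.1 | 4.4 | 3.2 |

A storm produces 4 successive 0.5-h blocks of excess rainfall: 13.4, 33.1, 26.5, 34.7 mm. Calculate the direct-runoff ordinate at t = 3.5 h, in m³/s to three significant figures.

Q ≈ 89.6 m³/s

By discrete convolution, Q_j = Σ (P_i / 10 mm) · U_{j−i}.
At t = 3.5 h (j=7): Q = (13.4/10)·4.4 + (33.1/10)·6.1 + (26.5/10)·8.5 + (34.7/10)·11.8 = 89.6 m³/s.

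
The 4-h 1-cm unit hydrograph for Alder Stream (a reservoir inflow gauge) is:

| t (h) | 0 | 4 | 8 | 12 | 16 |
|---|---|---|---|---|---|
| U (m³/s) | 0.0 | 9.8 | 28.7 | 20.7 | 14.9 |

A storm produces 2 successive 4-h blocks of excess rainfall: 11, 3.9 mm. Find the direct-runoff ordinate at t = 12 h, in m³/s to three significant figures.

By discrete convolution, Q_j = Σ (P_i / 10 mm) · U_{j−i}.
At t = 12 h (j=3): Q = (11/10)·20.7 + (3.9/10)·28.7 = 34.0 m³/s.

Q ≈ 34.0 m³/s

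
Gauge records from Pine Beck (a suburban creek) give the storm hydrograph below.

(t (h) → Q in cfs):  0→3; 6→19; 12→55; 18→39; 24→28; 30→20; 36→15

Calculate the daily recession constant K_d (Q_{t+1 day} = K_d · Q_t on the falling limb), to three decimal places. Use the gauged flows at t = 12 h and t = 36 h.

Between t = 12 h and t = 36 h the flow falls from 55 to 15 cfs over 4×6 h = 24 h.
Per-interval ratio K = (15/55)^(1/4) = 0.7227; K_d = K^(24/6) = 0.273.

K_d ≈ 0.273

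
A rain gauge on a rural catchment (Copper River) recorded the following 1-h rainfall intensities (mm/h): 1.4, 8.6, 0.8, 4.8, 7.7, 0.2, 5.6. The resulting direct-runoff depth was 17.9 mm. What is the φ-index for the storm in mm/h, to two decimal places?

φ ≈ 2.20 mm/h

Only the 4 blocks with intensity above φ contribute runoff: 8.6, 4.8, 7.7, 5.6 mm/h.
Σ(I−φ)·Δt = d  ⇒  (8.6+4.8+7.7+5.6 − 4φ)·1 = 17.9
φ = (26.70 − 17.9/1) / 4 = 2.20 mm/h.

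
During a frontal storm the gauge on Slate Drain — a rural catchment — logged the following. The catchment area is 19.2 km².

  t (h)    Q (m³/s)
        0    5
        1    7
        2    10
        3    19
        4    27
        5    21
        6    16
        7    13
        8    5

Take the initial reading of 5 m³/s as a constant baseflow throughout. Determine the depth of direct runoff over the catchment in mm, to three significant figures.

d ≈ 14.6 mm

Direct runoff: 0.0, 2.0, 5.0, 14.0, 22.0, 16.0, 11.0, 8.0, 0.0 m³/s; ΣQ_DR = 78.00 m³/s.
V = ΣQ_DR · Δt = 78.00 × 3600 s = 2.808 × 10^5 m³.
Over A = 19.2 km², depth = V / A = 14.6 mm.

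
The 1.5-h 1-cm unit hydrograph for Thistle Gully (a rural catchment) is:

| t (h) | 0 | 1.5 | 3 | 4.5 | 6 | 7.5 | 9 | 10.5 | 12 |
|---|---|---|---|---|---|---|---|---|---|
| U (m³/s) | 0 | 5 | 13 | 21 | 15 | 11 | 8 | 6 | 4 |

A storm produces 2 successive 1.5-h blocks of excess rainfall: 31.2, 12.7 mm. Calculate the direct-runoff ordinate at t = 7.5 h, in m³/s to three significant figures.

By discrete convolution, Q_j = Σ (P_i / 10 mm) · U_{j−i}.
At t = 7.5 h (j=5): Q = (31.2/10)·11 + (12.7/10)·15 = 53.4 m³/s.

Q ≈ 53.4 m³/s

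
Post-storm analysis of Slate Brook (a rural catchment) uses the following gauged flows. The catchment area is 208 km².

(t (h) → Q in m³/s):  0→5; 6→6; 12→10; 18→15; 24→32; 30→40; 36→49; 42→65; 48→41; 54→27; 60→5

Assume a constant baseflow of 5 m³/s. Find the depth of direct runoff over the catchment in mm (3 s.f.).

Direct runoff: 0.0, 1.0, 5.0, 10.0, 27.0, 35.0, 44.0, 60.0, 36.0, 22.0, 0.0 m³/s; ΣQ_DR = 240.0 m³/s.
V = ΣQ_DR · Δt = 240.0 × 21600 s = 5.184 × 10^6 m³.
Over A = 208 km², depth = V / A = 24.9 mm.

d ≈ 24.9 mm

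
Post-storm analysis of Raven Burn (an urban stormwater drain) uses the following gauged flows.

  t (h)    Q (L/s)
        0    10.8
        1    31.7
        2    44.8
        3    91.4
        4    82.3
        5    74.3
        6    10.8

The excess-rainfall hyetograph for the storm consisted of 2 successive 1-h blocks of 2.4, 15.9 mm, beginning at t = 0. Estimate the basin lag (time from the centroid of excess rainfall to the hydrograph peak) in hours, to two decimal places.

Centroid of excess rainfall: t_c = Σ P_i·t̄_i / ΣP_i = 1.3689 h (block centres at 0.5, 1.5 h).
Hydrograph peak occurs at t = 3 h, so basin lag t_L = 3 − 1.3689 = 1.63 h.

t_L ≈ 1.63 h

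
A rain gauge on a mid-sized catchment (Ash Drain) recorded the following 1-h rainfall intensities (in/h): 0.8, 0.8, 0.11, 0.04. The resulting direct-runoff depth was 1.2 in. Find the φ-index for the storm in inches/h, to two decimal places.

Only the 2 blocks with intensity above φ contribute runoff: 0.8, 0.8 in/h.
Σ(I−φ)·Δt = d  ⇒  (0.8+0.8 − 2φ)·1 = 1.2
φ = (1.600 − 1.2/1) / 2 = 0.20 in/h.

φ ≈ 0.20 in/h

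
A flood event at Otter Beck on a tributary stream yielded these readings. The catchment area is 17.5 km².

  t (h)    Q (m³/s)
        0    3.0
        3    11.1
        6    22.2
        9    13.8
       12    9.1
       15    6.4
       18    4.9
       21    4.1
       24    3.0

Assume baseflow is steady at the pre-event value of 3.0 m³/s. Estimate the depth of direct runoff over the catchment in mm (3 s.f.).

Direct runoff: 0.0, 8.1, 19.2, 10.8, 6.1, 3.4, 1.9, 1.1, 0.0 m³/s; ΣQ_DR = 50.60 m³/s.
V = ΣQ_DR · Δt = 50.60 × 10800 s = 5.465 × 10^5 m³.
Over A = 17.5 km², depth = V / A = 31.2 mm.

d ≈ 31.2 mm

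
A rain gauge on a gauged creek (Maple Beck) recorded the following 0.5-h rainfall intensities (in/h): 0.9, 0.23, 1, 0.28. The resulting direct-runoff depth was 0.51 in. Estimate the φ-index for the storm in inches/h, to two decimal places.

φ ≈ 0.44 in/h

Only the 2 blocks with intensity above φ contribute runoff: 0.9, 1 in/h.
Σ(I−φ)·Δt = d  ⇒  (0.9+1 − 2φ)·0.5 = 0.51
φ = (1.900 − 0.51/0.5) / 2 = 0.44 in/h.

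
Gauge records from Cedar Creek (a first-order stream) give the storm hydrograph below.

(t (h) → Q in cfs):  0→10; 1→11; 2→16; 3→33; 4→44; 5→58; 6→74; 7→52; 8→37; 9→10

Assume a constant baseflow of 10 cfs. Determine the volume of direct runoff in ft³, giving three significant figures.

Direct-runoff ordinates (Q − Q_b): 0.0, 1.0, 6.0, 23.0, 34.0, 48.0, 64.0, 42.0, 27.0, 0.0 cfs.
ΣQ_DR = 245.0 cfs.
With Δt = 1 h = 3600 s, V = ΣQ_DR · Δt = 245.0 × 3600 = 8.82 × 10^5 ft³.

V ≈ 8.82 × 10^5 ft³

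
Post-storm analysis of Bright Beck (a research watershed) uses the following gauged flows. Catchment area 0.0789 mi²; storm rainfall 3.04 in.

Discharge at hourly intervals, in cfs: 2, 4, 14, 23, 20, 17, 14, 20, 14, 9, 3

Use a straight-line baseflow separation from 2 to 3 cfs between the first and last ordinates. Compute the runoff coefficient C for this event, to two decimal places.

C ≈ 0.73

ΣQ_DR = 112.5 cfs; V = ΣQ_DR·Δt = 4.050 × 10^5 ft³.
Runoff depth d = V / A = 2.209 in.
C = d / P = 2.209 / 3.04 = 0.73.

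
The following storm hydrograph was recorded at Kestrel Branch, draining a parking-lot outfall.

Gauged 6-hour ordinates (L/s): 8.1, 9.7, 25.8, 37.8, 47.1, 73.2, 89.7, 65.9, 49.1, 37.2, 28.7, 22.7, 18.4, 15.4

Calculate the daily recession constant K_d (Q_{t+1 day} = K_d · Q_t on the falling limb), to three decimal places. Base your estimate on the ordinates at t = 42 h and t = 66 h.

Between t = 42 h and t = 66 h the flow falls from 65.9 to 22.7 L/s over 4×6 h = 24 h.
Per-interval ratio K = (22.7/65.9)^(1/4) = 0.7661; K_d = K^(24/6) = 0.344.

K_d ≈ 0.344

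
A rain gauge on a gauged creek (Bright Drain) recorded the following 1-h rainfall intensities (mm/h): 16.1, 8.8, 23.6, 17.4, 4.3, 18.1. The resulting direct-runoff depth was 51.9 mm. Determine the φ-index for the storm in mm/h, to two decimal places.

φ ≈ 6.42 mm/h

Only the 5 blocks with intensity above φ contribute runoff: 16.1, 8.8, 23.6, 17.4, 18.1 mm/h.
Σ(I−φ)·Δt = d  ⇒  (16.1+8.8+23.6+17.4+18.1 − 5φ)·1 = 51.9
φ = (84.00 − 51.9/1) / 5 = 6.42 mm/h.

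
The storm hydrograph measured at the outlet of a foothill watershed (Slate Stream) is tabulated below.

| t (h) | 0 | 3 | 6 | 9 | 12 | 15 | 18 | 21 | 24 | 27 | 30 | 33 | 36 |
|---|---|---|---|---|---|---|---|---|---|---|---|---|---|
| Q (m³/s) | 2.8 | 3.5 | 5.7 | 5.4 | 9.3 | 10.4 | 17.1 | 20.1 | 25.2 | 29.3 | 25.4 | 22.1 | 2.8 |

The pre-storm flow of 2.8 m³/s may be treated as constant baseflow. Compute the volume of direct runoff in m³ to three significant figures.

V ≈ 1.54 × 10^6 m³

Direct-runoff ordinates (Q − Q_b): 0.0, 0.7, 2.9, 2.6, 6.5, 7.6, 14.3, 17.3, 22.4, 26.5, 22.6, 19.3, 0.0 m³/s.
ΣQ_DR = 142.7 m³/s.
With Δt = 3 h = 10800 s, V = ΣQ_DR · Δt = 142.7 × 10800 = 1.54 × 10^6 m³.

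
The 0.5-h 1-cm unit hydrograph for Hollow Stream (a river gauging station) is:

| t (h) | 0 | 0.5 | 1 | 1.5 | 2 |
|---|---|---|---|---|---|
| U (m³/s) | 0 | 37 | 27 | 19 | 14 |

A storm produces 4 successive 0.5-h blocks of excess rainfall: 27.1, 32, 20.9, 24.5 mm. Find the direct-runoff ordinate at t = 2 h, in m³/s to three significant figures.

Q ≈ 246 m³/s

By discrete convolution, Q_j = Σ (P_i / 10 mm) · U_{j−i}.
At t = 2 h (j=4): Q = (27.1/10)·14 + (32/10)·19 + (20.9/10)·27 + (24.5/10)·37 = 246 m³/s.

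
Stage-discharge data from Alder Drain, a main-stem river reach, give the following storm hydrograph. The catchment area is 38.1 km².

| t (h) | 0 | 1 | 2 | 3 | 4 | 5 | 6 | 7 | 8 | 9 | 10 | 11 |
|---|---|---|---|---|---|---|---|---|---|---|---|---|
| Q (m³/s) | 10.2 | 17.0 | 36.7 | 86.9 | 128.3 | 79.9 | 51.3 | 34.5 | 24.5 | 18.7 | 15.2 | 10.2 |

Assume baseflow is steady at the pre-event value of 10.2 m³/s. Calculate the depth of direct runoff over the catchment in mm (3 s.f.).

d ≈ 36.9 mm

Direct runoff: 0.0, 6.8, 26.5, 76.7, 118.1, 69.7, 41.1, 24.3, 14.3, 8.5, 5.0, 0.0 m³/s; ΣQ_DR = 391.0 m³/s.
V = ΣQ_DR · Δt = 391.0 × 3600 s = 1.408 × 10^6 m³.
Over A = 38.1 km², depth = V / A = 36.9 mm.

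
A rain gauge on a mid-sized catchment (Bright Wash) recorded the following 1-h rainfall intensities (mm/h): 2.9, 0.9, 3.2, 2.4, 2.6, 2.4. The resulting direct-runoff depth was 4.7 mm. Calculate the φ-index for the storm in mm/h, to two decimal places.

Only the 5 blocks with intensity above φ contribute runoff: 2.9, 3.2, 2.4, 2.6, 2.4 mm/h.
Σ(I−φ)·Δt = d  ⇒  (2.9+3.2+2.4+2.6+2.4 − 5φ)·1 = 4.7
φ = (13.50 − 4.7/1) / 5 = 1.76 mm/h.

φ ≈ 1.76 mm/h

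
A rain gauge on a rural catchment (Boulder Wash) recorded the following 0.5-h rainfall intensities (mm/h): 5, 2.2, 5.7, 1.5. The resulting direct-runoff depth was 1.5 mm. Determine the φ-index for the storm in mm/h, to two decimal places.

Only the 2 blocks with intensity above φ contribute runoff: 5, 5.7 mm/h.
Σ(I−φ)·Δt = d  ⇒  (5+5.7 − 2φ)·0.5 = 1.5
φ = (10.70 − 1.5/0.5) / 2 = 3.85 mm/h.

φ ≈ 3.85 mm/h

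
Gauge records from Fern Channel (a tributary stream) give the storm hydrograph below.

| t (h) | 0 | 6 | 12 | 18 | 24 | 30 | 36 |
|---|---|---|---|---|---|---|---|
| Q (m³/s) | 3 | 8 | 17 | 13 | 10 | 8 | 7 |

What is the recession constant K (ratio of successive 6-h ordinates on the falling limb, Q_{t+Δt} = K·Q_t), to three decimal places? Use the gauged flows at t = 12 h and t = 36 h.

Using the recession-limb readings at t = 12 h and t = 36 h: Q falls from 17 to 7 m³/s over 4 intervals.
K = (Q₂/Q₁)^(1/4) = (7/17)^(1/4) = 0.801.

K ≈ 0.801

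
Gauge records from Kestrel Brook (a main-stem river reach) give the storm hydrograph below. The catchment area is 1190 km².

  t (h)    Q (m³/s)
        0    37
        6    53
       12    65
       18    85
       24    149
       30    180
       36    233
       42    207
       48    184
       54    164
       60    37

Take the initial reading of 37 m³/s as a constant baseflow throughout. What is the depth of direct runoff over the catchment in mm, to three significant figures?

d ≈ 17.9 mm

Direct runoff: 0.0, 16.0, 28.0, 48.0, 112.0, 143.0, 196.0, 170.0, 147.0, 127.0, 0.0 m³/s; ΣQ_DR = 987.0 m³/s.
V = ΣQ_DR · Δt = 987.0 × 21600 s = 2.132 × 10^7 m³.
Over A = 1190 km², depth = V / A = 17.9 mm.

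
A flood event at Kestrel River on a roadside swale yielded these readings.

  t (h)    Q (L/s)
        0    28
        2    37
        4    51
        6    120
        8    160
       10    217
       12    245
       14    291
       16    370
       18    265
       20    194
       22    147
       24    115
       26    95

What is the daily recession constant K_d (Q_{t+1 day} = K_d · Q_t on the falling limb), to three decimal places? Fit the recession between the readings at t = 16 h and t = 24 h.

Between t = 16 h and t = 24 h the flow falls from 370 to 115 L/s over 4×2 h = 8 h.
Per-interval ratio K = (115/370)^(1/4) = 0.7467; K_d = K^(24/2) = 0.030.

K_d ≈ 0.030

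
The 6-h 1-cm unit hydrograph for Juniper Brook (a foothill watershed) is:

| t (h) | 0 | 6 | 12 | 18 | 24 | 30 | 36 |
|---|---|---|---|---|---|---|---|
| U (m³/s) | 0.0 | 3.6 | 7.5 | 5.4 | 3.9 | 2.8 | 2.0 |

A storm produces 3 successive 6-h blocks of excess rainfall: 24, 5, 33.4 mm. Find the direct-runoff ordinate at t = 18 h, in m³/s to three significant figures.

Q ≈ 28.7 m³/s

By discrete convolution, Q_j = Σ (P_i / 10 mm) · U_{j−i}.
At t = 18 h (j=3): Q = (24/10)·5.4 + (5/10)·7.5 + (33.4/10)·3.6 = 28.7 m³/s.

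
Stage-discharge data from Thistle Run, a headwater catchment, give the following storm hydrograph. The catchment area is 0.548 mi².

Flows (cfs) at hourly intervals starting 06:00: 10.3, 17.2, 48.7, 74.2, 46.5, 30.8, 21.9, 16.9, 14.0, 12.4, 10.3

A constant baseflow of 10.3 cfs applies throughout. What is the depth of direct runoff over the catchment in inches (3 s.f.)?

d ≈ 0.537 in

Direct runoff: 0.0, 6.9, 38.4, 63.9, 36.2, 20.5, 11.6, 6.6, 3.7, 2.1, 0.0 cfs; ΣQ_DR = 189.9 cfs.
V = ΣQ_DR · Δt = 189.9 × 3600 s = 6.836 × 10^5 ft³.
Over A = 0.548 mi², depth = V / A = 0.537 in.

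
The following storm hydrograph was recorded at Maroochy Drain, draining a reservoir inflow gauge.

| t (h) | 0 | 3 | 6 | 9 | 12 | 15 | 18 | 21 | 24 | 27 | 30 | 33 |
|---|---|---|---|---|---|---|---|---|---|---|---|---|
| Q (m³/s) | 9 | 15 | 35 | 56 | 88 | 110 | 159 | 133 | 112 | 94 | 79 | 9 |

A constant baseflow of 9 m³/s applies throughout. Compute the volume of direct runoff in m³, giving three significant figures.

Direct-runoff ordinates (Q − Q_b): 0.0, 6.0, 26.0, 47.0, 79.0, 101.0, 150.0, 124.0, 103.0, 85.0, 70.0, 0.0 m³/s.
ΣQ_DR = 791.0 m³/s.
With Δt = 3 h = 10800 s, V = ΣQ_DR · Δt = 791.0 × 10800 = 8.54 × 10^6 m³.

V ≈ 8.54 × 10^6 m³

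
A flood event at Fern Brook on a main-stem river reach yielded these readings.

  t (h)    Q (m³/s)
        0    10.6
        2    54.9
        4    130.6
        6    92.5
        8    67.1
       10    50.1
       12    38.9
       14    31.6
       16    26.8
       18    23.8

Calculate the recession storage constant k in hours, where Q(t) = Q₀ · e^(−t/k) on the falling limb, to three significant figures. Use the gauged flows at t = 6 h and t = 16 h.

On the falling limb, Q drops from 92.5 to 26.8 m³/s between t = 6 h and t = 16 h (Δt = 10 h).
k = −Δt / ln(Q₂/Q₁) = −10 / ln(26.8/92.5) = 8.07 h.

k ≈ 8.07 h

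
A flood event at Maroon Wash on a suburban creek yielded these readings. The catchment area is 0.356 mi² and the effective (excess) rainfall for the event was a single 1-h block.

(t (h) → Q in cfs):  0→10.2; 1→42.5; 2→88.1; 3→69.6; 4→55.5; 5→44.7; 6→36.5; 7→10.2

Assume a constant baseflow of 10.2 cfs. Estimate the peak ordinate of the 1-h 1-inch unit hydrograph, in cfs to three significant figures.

Direct runoff: 0.0, 32.3, 77.9, 59.4, 45.3, 34.5, 26.3, 0.0 cfs; ΣQ_DR = 275.7 cfs, peak = 77.9 cfs.
Runoff depth d = ΣQ_DR·Δt / A = 275.7 × 3600 / (0.356 mi²) = 1.200 in.
The 1-inch UH is the DRH scaled by (1 in)/d, so U_p = 77.9 × 1/1.200 = 64.9 cfs.

U_p ≈ 64.9 cfs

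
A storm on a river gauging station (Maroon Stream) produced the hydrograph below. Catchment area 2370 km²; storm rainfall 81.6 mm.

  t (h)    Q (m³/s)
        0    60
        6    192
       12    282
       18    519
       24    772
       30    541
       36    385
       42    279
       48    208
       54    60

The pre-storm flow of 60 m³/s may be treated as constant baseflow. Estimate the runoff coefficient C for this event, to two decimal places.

ΣQ_DR = 2698 m³/s; V = ΣQ_DR·Δt = 5.828 × 10^7 m³.
Runoff depth d = V / A = 24.59 mm.
C = d / P = 24.59 / 81.6 = 0.30.

C ≈ 0.30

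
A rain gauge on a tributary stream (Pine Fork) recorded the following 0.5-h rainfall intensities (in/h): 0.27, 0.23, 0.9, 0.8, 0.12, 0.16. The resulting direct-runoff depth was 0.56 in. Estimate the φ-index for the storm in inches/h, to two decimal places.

Only the 2 blocks with intensity above φ contribute runoff: 0.9, 0.8 in/h.
Σ(I−φ)·Δt = d  ⇒  (0.9+0.8 − 2φ)·0.5 = 0.56
φ = (1.700 − 0.56/0.5) / 2 = 0.29 in/h.

φ ≈ 0.29 in/h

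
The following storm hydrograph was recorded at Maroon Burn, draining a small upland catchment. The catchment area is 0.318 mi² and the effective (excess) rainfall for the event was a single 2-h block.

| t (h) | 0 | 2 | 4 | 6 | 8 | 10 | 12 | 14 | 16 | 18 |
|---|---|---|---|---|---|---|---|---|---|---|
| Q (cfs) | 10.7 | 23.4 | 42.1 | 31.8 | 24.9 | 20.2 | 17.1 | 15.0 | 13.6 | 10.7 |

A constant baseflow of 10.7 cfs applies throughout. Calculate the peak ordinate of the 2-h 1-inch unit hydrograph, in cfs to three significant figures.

Direct runoff: 0.0, 12.7, 31.4, 21.1, 14.2, 9.5, 6.4, 4.3, 2.9, 0.0 cfs; ΣQ_DR = 102.5 cfs, peak = 31.4 cfs.
Runoff depth d = ΣQ_DR·Δt / A = 102.5 × 7200 / (0.318 mi²) = 0.9989 in.
The 1-inch UH is the DRH scaled by (1 in)/d, so U_p = 31.4 × 1/0.9989 = 31.4 cfs.

U_p ≈ 31.4 cfs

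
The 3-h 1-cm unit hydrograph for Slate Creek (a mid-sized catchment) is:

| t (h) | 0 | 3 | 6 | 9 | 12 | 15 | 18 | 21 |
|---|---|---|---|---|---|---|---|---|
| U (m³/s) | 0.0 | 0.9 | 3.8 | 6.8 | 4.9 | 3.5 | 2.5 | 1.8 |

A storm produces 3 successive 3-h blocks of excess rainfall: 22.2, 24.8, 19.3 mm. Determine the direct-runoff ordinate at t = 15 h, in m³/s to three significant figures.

Q ≈ 33.0 m³/s

By discrete convolution, Q_j = Σ (P_i / 10 mm) · U_{j−i}.
At t = 15 h (j=5): Q = (22.2/10)·3.5 + (24.8/10)·4.9 + (19.3/10)·6.8 = 33.0 m³/s.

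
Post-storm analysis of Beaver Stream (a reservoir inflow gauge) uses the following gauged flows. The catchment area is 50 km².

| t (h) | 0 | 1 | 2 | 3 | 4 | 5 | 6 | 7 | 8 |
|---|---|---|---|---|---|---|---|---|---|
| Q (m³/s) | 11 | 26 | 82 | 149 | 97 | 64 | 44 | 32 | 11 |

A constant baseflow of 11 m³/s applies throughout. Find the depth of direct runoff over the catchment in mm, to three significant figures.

Direct runoff: 0.0, 15.0, 71.0, 138.0, 86.0, 53.0, 33.0, 21.0, 0.0 m³/s; ΣQ_DR = 417.0 m³/s.
V = ΣQ_DR · Δt = 417.0 × 3600 s = 1.501 × 10^6 m³.
Over A = 50 km², depth = V / A = 30.0 mm.

d ≈ 30.0 mm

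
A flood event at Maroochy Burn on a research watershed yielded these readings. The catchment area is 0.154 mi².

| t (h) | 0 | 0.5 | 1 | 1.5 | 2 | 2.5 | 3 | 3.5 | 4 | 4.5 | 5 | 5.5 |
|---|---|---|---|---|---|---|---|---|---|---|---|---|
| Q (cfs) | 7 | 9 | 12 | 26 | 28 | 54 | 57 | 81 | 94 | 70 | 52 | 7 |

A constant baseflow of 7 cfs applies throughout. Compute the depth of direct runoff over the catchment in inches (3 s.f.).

d ≈ 2.08 in

Direct runoff: 0.0, 2.0, 5.0, 19.0, 21.0, 47.0, 50.0, 74.0, 87.0, 63.0, 45.0, 0.0 cfs; ΣQ_DR = 413.0 cfs.
V = ΣQ_DR · Δt = 413.0 × 1800 s = 7.434 × 10^5 ft³.
Over A = 0.154 mi², depth = V / A = 2.08 in.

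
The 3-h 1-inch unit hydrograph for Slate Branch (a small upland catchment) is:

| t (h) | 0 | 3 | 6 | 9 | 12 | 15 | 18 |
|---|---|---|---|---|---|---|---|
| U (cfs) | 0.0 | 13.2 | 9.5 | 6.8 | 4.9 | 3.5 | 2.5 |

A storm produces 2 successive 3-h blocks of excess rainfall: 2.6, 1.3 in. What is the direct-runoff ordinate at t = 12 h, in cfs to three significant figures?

By discrete convolution, Q_j = Σ (P_i / 1 in) · U_{j−i}.
At t = 12 h (j=4): Q = (2.6/1)·4.9 + (1.3/1)·6.8 = 21.6 cfs.

Q ≈ 21.6 cfs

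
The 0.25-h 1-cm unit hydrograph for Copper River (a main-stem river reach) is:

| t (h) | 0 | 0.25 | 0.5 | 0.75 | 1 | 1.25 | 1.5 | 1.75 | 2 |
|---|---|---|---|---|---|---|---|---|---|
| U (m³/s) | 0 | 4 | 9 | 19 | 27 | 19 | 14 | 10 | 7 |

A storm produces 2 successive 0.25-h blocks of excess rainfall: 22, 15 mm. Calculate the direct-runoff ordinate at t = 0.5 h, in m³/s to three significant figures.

Q ≈ 25.8 m³/s

By discrete convolution, Q_j = Σ (P_i / 10 mm) · U_{j−i}.
At t = 0.5 h (j=2): Q = (22/10)·9 + (15/10)·4 = 25.8 m³/s.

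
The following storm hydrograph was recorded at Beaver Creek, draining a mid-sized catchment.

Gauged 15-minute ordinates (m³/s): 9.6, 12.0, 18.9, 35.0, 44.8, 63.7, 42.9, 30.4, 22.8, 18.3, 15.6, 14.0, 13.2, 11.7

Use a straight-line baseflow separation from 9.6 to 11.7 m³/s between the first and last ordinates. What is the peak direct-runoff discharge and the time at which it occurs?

Q_p = 53.29 m³/s at t = 1.25 h

Subtracting baseflow gives direct-runoff ordinates: 0.00, 2.24, 8.98, 24.92, 34.55, 53.29, 32.33, 19.67, 11.91, 7.25, 4.38, 2.62, 1.66, 0.00 m³/s.
The maximum is 53.29 m³/s, occurring at the reading for t = 1.25 h.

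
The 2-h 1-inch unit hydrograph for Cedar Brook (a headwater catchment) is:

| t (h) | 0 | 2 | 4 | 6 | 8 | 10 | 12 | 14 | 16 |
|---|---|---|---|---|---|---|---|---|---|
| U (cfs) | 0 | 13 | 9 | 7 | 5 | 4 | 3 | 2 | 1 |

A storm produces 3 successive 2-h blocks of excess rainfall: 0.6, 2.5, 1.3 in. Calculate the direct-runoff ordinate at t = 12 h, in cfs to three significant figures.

By discrete convolution, Q_j = Σ (P_i / 1 in) · U_{j−i}.
At t = 12 h (j=6): Q = (0.6/1)·3 + (2.5/1)·4 + (1.3/1)·5 = 18.3 cfs.

Q ≈ 18.3 cfs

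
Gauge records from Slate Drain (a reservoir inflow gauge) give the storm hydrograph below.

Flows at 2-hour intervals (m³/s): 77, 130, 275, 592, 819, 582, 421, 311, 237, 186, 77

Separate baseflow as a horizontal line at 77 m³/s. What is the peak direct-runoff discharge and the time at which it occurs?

Subtracting baseflow gives direct-runoff ordinates: 0.0, 53.0, 198.0, 515.0, 742.0, 505.0, 344.0, 234.0, 160.0, 109.0, 0.0 m³/s.
The maximum is 742.0 m³/s, occurring at the reading for t = 8 h.

Q_p = 742.0 m³/s at t = 8 h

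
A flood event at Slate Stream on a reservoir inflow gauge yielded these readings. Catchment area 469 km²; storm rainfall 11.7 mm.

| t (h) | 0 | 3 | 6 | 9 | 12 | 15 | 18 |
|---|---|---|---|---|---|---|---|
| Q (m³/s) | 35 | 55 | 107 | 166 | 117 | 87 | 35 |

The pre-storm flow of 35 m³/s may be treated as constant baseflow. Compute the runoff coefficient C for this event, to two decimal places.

C ≈ 0.70

ΣQ_DR = 357.0 m³/s; V = ΣQ_DR·Δt = 3.856 × 10^6 m³.
Runoff depth d = V / A = 8.221 mm.
C = d / P = 8.221 / 11.7 = 0.70.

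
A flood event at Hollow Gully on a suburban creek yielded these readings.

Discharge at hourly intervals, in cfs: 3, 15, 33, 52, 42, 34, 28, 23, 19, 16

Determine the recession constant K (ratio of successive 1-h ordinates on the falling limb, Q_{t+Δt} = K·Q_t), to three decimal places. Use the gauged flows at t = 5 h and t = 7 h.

Using the recession-limb readings at t = 5 h and t = 7 h: Q falls from 34 to 23 cfs over 2 intervals.
K = (Q₂/Q₁)^(1/2) = (23/34)^(1/2) = 0.822.

K ≈ 0.822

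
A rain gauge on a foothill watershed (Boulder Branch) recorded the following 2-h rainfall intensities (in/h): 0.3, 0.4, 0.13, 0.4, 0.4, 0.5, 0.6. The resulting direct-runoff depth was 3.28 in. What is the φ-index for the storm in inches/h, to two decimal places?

Only the 6 blocks with intensity above φ contribute runoff: 0.3, 0.4, 0.4, 0.4, 0.5, 0.6 in/h.
Σ(I−φ)·Δt = d  ⇒  (0.3+0.4+0.4+0.4+0.5+0.6 − 6φ)·2 = 3.28
φ = (2.600 − 3.28/2) / 6 = 0.16 in/h.

φ ≈ 0.16 in/h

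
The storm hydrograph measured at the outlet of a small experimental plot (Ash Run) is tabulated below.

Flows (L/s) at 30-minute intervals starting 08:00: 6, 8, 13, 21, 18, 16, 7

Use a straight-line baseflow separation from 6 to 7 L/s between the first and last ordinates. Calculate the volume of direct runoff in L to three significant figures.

V ≈ 78300 L

Direct-runoff ordinates (Q − Q_b): 0.00, 1.83, 6.67, 14.50, 11.33, 9.17, 0.00 L/s.
ΣQ_DR = 43.50 L/s.
With Δt = 0.5 h = 1800 s, V = ΣQ_DR · Δt = 43.50 × 1800 = 78300 L.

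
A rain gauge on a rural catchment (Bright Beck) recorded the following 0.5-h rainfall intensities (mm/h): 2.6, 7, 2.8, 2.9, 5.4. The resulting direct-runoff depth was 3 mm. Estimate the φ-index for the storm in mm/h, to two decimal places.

φ ≈ 3.20 mm/h

Only the 2 blocks with intensity above φ contribute runoff: 7, 5.4 mm/h.
Σ(I−φ)·Δt = d  ⇒  (7+5.4 − 2φ)·0.5 = 3
φ = (12.40 − 3/0.5) / 2 = 3.20 mm/h.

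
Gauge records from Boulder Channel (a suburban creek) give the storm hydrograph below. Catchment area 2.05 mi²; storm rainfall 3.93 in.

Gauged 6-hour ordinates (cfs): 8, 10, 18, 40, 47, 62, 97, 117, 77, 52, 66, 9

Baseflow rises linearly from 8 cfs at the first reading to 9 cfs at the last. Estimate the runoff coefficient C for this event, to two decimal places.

ΣQ_DR = 501.0 cfs; V = ΣQ_DR·Δt = 1.082 × 10^7 ft³.
Runoff depth d = V / A = 2.272 in.
C = d / P = 2.272 / 3.93 = 0.58.

C ≈ 0.58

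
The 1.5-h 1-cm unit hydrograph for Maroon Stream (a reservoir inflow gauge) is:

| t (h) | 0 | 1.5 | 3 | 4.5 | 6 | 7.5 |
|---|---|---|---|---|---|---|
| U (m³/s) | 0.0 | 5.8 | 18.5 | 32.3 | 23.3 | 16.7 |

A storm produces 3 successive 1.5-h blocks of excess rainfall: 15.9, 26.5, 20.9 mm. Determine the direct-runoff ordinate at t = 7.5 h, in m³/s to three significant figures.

By discrete convolution, Q_j = Σ (P_i / 10 mm) · U_{j−i}.
At t = 7.5 h (j=5): Q = (15.9/10)·16.7 + (26.5/10)·23.3 + (20.9/10)·32.3 = 156 m³/s.

Q ≈ 156 m³/s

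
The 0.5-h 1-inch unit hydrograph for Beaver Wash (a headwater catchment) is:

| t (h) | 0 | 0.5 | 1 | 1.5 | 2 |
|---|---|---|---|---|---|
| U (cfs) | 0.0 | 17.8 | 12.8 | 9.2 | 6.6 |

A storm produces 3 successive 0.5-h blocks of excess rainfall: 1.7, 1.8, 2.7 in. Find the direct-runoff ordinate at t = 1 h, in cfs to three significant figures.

Q ≈ 53.8 cfs

By discrete convolution, Q_j = Σ (P_i / 1 in) · U_{j−i}.
At t = 1 h (j=2): Q = (1.7/1)·12.8 + (1.8/1)·17.8 + (2.7/1)·0.0 = 53.8 cfs.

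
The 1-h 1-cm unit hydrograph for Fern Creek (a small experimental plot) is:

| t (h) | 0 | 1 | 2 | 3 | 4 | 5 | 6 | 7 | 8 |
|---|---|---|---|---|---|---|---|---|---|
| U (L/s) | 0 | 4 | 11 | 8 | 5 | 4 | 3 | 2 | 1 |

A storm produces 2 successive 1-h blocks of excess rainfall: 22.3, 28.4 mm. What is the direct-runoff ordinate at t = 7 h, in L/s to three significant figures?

Q ≈ 13.0 L/s

By discrete convolution, Q_j = Σ (P_i / 10 mm) · U_{j−i}.
At t = 7 h (j=7): Q = (22.3/10)·2 + (28.4/10)·3 = 13.0 L/s.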